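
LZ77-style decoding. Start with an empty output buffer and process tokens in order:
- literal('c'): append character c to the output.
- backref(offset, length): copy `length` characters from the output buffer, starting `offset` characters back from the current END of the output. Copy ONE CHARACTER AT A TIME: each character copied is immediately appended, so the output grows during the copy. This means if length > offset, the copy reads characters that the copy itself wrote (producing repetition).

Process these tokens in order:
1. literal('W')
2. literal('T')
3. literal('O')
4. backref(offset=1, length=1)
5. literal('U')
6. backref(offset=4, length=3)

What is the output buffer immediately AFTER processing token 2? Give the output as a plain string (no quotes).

Token 1: literal('W'). Output: "W"
Token 2: literal('T'). Output: "WT"

Answer: WT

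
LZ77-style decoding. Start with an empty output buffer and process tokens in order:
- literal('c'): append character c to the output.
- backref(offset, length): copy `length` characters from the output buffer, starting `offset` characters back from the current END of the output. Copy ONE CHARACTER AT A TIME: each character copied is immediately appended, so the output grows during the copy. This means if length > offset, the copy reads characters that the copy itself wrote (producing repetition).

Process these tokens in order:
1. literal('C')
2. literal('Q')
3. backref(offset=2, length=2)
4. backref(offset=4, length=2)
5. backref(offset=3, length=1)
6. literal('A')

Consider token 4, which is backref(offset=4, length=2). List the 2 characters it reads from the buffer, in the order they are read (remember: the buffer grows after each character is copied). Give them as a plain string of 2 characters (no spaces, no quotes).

Token 1: literal('C'). Output: "C"
Token 2: literal('Q'). Output: "CQ"
Token 3: backref(off=2, len=2). Copied 'CQ' from pos 0. Output: "CQCQ"
Token 4: backref(off=4, len=2). Buffer before: "CQCQ" (len 4)
  byte 1: read out[0]='C', append. Buffer now: "CQCQC"
  byte 2: read out[1]='Q', append. Buffer now: "CQCQCQ"

Answer: CQ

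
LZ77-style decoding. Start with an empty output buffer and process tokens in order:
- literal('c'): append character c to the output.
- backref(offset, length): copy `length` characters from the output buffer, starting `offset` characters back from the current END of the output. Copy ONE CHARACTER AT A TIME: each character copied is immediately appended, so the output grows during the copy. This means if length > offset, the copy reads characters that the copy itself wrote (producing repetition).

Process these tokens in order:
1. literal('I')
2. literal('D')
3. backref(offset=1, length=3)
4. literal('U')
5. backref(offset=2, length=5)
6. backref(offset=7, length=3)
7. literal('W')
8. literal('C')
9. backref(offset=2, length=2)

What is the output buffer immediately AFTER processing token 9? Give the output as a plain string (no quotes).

Token 1: literal('I'). Output: "I"
Token 2: literal('D'). Output: "ID"
Token 3: backref(off=1, len=3) (overlapping!). Copied 'DDD' from pos 1. Output: "IDDDD"
Token 4: literal('U'). Output: "IDDDDU"
Token 5: backref(off=2, len=5) (overlapping!). Copied 'DUDUD' from pos 4. Output: "IDDDDUDUDUD"
Token 6: backref(off=7, len=3). Copied 'DUD' from pos 4. Output: "IDDDDUDUDUDDUD"
Token 7: literal('W'). Output: "IDDDDUDUDUDDUDW"
Token 8: literal('C'). Output: "IDDDDUDUDUDDUDWC"
Token 9: backref(off=2, len=2). Copied 'WC' from pos 14. Output: "IDDDDUDUDUDDUDWCWC"

Answer: IDDDDUDUDUDDUDWCWC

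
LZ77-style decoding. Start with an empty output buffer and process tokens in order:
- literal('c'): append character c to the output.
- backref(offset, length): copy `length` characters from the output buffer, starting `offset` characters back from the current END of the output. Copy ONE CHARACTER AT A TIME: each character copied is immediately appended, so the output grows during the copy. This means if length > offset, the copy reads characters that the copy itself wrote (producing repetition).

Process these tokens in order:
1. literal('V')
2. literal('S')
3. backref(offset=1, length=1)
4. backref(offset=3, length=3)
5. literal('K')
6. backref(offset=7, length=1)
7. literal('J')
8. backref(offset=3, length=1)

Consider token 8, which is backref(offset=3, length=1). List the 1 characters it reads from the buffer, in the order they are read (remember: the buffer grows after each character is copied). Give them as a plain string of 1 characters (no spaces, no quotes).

Answer: K

Derivation:
Token 1: literal('V'). Output: "V"
Token 2: literal('S'). Output: "VS"
Token 3: backref(off=1, len=1). Copied 'S' from pos 1. Output: "VSS"
Token 4: backref(off=3, len=3). Copied 'VSS' from pos 0. Output: "VSSVSS"
Token 5: literal('K'). Output: "VSSVSSK"
Token 6: backref(off=7, len=1). Copied 'V' from pos 0. Output: "VSSVSSKV"
Token 7: literal('J'). Output: "VSSVSSKVJ"
Token 8: backref(off=3, len=1). Buffer before: "VSSVSSKVJ" (len 9)
  byte 1: read out[6]='K', append. Buffer now: "VSSVSSKVJK"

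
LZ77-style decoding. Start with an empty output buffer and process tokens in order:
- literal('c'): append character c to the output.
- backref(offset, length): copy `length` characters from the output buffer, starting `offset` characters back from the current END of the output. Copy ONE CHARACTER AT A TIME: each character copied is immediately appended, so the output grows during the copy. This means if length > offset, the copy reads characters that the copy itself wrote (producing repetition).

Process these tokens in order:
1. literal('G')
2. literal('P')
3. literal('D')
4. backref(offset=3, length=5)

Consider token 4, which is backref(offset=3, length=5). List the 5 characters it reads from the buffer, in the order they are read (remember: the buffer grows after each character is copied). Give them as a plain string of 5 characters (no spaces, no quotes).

Token 1: literal('G'). Output: "G"
Token 2: literal('P'). Output: "GP"
Token 3: literal('D'). Output: "GPD"
Token 4: backref(off=3, len=5). Buffer before: "GPD" (len 3)
  byte 1: read out[0]='G', append. Buffer now: "GPDG"
  byte 2: read out[1]='P', append. Buffer now: "GPDGP"
  byte 3: read out[2]='D', append. Buffer now: "GPDGPD"
  byte 4: read out[3]='G', append. Buffer now: "GPDGPDG"
  byte 5: read out[4]='P', append. Buffer now: "GPDGPDGP"

Answer: GPDGP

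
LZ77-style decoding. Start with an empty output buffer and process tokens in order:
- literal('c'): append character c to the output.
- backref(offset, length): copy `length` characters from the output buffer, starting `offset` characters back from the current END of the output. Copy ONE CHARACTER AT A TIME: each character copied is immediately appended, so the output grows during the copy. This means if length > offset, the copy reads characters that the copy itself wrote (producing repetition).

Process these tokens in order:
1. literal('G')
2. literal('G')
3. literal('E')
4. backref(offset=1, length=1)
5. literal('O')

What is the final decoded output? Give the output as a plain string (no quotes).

Token 1: literal('G'). Output: "G"
Token 2: literal('G'). Output: "GG"
Token 3: literal('E'). Output: "GGE"
Token 4: backref(off=1, len=1). Copied 'E' from pos 2. Output: "GGEE"
Token 5: literal('O'). Output: "GGEEO"

Answer: GGEEO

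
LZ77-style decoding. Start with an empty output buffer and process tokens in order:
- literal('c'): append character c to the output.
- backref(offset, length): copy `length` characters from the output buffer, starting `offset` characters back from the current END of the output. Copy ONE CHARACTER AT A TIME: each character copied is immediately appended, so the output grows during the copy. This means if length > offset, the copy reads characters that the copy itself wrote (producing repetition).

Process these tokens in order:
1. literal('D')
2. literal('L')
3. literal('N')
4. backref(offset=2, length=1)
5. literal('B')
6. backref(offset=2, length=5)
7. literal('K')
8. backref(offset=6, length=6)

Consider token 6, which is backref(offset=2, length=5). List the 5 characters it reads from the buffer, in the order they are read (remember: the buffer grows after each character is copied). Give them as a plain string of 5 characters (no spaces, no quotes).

Token 1: literal('D'). Output: "D"
Token 2: literal('L'). Output: "DL"
Token 3: literal('N'). Output: "DLN"
Token 4: backref(off=2, len=1). Copied 'L' from pos 1. Output: "DLNL"
Token 5: literal('B'). Output: "DLNLB"
Token 6: backref(off=2, len=5). Buffer before: "DLNLB" (len 5)
  byte 1: read out[3]='L', append. Buffer now: "DLNLBL"
  byte 2: read out[4]='B', append. Buffer now: "DLNLBLB"
  byte 3: read out[5]='L', append. Buffer now: "DLNLBLBL"
  byte 4: read out[6]='B', append. Buffer now: "DLNLBLBLB"
  byte 5: read out[7]='L', append. Buffer now: "DLNLBLBLBL"

Answer: LBLBL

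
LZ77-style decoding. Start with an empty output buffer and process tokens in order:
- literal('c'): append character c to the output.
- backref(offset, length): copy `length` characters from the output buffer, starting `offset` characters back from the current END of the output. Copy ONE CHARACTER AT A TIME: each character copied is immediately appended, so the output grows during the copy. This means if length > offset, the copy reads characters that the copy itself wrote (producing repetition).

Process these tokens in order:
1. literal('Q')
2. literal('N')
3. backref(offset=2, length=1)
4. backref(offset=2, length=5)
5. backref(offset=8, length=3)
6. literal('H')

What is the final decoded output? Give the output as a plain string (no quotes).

Answer: QNQNQNQNQNQH

Derivation:
Token 1: literal('Q'). Output: "Q"
Token 2: literal('N'). Output: "QN"
Token 3: backref(off=2, len=1). Copied 'Q' from pos 0. Output: "QNQ"
Token 4: backref(off=2, len=5) (overlapping!). Copied 'NQNQN' from pos 1. Output: "QNQNQNQN"
Token 5: backref(off=8, len=3). Copied 'QNQ' from pos 0. Output: "QNQNQNQNQNQ"
Token 6: literal('H'). Output: "QNQNQNQNQNQH"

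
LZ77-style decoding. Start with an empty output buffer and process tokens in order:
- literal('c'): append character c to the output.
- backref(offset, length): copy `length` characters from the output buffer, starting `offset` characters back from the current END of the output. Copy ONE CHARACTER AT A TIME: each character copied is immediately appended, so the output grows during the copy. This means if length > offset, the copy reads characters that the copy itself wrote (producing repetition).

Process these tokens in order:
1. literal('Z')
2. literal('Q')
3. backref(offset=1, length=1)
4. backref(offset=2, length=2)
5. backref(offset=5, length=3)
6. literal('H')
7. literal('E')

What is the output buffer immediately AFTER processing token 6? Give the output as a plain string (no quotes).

Answer: ZQQQQZQQH

Derivation:
Token 1: literal('Z'). Output: "Z"
Token 2: literal('Q'). Output: "ZQ"
Token 3: backref(off=1, len=1). Copied 'Q' from pos 1. Output: "ZQQ"
Token 4: backref(off=2, len=2). Copied 'QQ' from pos 1. Output: "ZQQQQ"
Token 5: backref(off=5, len=3). Copied 'ZQQ' from pos 0. Output: "ZQQQQZQQ"
Token 6: literal('H'). Output: "ZQQQQZQQH"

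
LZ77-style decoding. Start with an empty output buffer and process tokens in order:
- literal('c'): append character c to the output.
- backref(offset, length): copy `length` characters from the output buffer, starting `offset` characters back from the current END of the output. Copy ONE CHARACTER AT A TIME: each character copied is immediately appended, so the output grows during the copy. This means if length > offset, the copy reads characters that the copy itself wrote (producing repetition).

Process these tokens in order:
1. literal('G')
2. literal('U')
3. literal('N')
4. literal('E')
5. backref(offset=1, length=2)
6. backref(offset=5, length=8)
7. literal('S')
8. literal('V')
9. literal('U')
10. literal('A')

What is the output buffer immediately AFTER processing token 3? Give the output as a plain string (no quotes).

Answer: GUN

Derivation:
Token 1: literal('G'). Output: "G"
Token 2: literal('U'). Output: "GU"
Token 3: literal('N'). Output: "GUN"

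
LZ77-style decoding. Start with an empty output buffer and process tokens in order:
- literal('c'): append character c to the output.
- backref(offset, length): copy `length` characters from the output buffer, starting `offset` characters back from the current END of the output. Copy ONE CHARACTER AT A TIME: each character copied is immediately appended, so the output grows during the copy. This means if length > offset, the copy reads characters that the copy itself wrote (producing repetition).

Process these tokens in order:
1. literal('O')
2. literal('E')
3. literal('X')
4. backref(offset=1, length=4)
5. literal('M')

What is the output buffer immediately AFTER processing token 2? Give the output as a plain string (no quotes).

Token 1: literal('O'). Output: "O"
Token 2: literal('E'). Output: "OE"

Answer: OE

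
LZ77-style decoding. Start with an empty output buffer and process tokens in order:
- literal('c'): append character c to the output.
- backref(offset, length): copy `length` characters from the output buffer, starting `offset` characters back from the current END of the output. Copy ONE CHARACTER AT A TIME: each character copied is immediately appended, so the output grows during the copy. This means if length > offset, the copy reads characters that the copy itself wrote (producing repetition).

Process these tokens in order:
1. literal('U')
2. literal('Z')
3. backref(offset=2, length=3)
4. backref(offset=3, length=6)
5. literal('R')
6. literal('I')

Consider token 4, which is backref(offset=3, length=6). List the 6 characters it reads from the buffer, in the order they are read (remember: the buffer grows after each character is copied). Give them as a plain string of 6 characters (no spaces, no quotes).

Token 1: literal('U'). Output: "U"
Token 2: literal('Z'). Output: "UZ"
Token 3: backref(off=2, len=3) (overlapping!). Copied 'UZU' from pos 0. Output: "UZUZU"
Token 4: backref(off=3, len=6). Buffer before: "UZUZU" (len 5)
  byte 1: read out[2]='U', append. Buffer now: "UZUZUU"
  byte 2: read out[3]='Z', append. Buffer now: "UZUZUUZ"
  byte 3: read out[4]='U', append. Buffer now: "UZUZUUZU"
  byte 4: read out[5]='U', append. Buffer now: "UZUZUUZUU"
  byte 5: read out[6]='Z', append. Buffer now: "UZUZUUZUUZ"
  byte 6: read out[7]='U', append. Buffer now: "UZUZUUZUUZU"

Answer: UZUUZU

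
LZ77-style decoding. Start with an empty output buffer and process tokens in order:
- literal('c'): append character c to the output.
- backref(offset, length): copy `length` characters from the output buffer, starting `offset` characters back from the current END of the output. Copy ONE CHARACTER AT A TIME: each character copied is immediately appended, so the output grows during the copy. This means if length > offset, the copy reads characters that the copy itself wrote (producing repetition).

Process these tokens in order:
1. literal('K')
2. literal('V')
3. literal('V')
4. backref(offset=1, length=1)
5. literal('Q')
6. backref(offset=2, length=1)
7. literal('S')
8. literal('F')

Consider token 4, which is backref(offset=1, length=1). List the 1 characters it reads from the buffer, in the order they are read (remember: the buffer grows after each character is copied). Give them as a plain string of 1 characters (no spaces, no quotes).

Answer: V

Derivation:
Token 1: literal('K'). Output: "K"
Token 2: literal('V'). Output: "KV"
Token 3: literal('V'). Output: "KVV"
Token 4: backref(off=1, len=1). Buffer before: "KVV" (len 3)
  byte 1: read out[2]='V', append. Buffer now: "KVVV"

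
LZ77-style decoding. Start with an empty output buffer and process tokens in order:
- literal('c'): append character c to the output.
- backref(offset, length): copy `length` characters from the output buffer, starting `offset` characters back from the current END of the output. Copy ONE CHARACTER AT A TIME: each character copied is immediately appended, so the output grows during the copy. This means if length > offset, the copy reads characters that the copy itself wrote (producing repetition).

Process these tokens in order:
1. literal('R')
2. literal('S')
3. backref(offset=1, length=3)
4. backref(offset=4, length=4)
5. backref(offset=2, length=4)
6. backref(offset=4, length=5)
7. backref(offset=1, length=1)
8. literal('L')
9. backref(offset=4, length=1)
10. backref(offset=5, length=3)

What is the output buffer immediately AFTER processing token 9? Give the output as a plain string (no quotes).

Answer: RSSSSSSSSSSSSSSSSSSLS

Derivation:
Token 1: literal('R'). Output: "R"
Token 2: literal('S'). Output: "RS"
Token 3: backref(off=1, len=3) (overlapping!). Copied 'SSS' from pos 1. Output: "RSSSS"
Token 4: backref(off=4, len=4). Copied 'SSSS' from pos 1. Output: "RSSSSSSSS"
Token 5: backref(off=2, len=4) (overlapping!). Copied 'SSSS' from pos 7. Output: "RSSSSSSSSSSSS"
Token 6: backref(off=4, len=5) (overlapping!). Copied 'SSSSS' from pos 9. Output: "RSSSSSSSSSSSSSSSSS"
Token 7: backref(off=1, len=1). Copied 'S' from pos 17. Output: "RSSSSSSSSSSSSSSSSSS"
Token 8: literal('L'). Output: "RSSSSSSSSSSSSSSSSSSL"
Token 9: backref(off=4, len=1). Copied 'S' from pos 16. Output: "RSSSSSSSSSSSSSSSSSSLS"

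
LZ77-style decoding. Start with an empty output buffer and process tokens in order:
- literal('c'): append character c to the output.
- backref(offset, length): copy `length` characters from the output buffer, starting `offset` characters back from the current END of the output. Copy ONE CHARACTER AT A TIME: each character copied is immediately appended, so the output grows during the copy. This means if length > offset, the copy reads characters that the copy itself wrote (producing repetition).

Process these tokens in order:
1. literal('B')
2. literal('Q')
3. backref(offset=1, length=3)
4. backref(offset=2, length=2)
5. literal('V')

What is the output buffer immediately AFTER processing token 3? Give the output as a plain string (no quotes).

Token 1: literal('B'). Output: "B"
Token 2: literal('Q'). Output: "BQ"
Token 3: backref(off=1, len=3) (overlapping!). Copied 'QQQ' from pos 1. Output: "BQQQQ"

Answer: BQQQQ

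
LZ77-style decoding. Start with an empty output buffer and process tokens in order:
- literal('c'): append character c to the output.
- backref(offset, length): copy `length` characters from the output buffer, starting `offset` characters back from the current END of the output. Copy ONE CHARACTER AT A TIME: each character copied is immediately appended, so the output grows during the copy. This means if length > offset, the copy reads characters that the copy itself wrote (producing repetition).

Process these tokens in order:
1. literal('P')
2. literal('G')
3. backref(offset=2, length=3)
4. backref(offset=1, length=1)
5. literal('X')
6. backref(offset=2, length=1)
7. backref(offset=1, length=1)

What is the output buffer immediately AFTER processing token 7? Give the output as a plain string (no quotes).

Answer: PGPGPPXPP

Derivation:
Token 1: literal('P'). Output: "P"
Token 2: literal('G'). Output: "PG"
Token 3: backref(off=2, len=3) (overlapping!). Copied 'PGP' from pos 0. Output: "PGPGP"
Token 4: backref(off=1, len=1). Copied 'P' from pos 4. Output: "PGPGPP"
Token 5: literal('X'). Output: "PGPGPPX"
Token 6: backref(off=2, len=1). Copied 'P' from pos 5. Output: "PGPGPPXP"
Token 7: backref(off=1, len=1). Copied 'P' from pos 7. Output: "PGPGPPXPP"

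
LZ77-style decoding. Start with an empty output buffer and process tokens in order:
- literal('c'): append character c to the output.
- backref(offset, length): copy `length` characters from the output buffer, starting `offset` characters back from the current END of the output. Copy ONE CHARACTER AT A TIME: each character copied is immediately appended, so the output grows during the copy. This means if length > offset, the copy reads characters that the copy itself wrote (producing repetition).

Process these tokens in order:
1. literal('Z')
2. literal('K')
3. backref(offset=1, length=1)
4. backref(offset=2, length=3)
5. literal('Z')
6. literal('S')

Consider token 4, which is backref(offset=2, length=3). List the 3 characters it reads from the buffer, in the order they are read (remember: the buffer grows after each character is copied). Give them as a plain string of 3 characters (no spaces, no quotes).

Answer: KKK

Derivation:
Token 1: literal('Z'). Output: "Z"
Token 2: literal('K'). Output: "ZK"
Token 3: backref(off=1, len=1). Copied 'K' from pos 1. Output: "ZKK"
Token 4: backref(off=2, len=3). Buffer before: "ZKK" (len 3)
  byte 1: read out[1]='K', append. Buffer now: "ZKKK"
  byte 2: read out[2]='K', append. Buffer now: "ZKKKK"
  byte 3: read out[3]='K', append. Buffer now: "ZKKKKK"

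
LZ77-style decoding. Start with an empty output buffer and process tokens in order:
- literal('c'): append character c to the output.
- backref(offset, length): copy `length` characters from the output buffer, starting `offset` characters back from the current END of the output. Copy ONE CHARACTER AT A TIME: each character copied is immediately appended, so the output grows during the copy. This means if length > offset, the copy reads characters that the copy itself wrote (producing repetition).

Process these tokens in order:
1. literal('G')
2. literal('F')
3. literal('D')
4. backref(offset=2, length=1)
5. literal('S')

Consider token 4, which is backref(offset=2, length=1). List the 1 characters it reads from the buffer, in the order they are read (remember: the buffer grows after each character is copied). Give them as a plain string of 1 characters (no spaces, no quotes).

Token 1: literal('G'). Output: "G"
Token 2: literal('F'). Output: "GF"
Token 3: literal('D'). Output: "GFD"
Token 4: backref(off=2, len=1). Buffer before: "GFD" (len 3)
  byte 1: read out[1]='F', append. Buffer now: "GFDF"

Answer: F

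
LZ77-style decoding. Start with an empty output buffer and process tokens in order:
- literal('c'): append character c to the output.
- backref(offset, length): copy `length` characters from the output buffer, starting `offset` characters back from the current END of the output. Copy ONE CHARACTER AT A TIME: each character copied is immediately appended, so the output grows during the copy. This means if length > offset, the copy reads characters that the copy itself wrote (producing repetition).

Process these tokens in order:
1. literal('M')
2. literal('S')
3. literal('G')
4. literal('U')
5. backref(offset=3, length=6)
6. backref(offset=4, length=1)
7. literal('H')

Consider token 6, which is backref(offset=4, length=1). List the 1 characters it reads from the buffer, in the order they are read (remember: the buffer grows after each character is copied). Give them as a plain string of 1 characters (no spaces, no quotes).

Answer: U

Derivation:
Token 1: literal('M'). Output: "M"
Token 2: literal('S'). Output: "MS"
Token 3: literal('G'). Output: "MSG"
Token 4: literal('U'). Output: "MSGU"
Token 5: backref(off=3, len=6) (overlapping!). Copied 'SGUSGU' from pos 1. Output: "MSGUSGUSGU"
Token 6: backref(off=4, len=1). Buffer before: "MSGUSGUSGU" (len 10)
  byte 1: read out[6]='U', append. Buffer now: "MSGUSGUSGUU"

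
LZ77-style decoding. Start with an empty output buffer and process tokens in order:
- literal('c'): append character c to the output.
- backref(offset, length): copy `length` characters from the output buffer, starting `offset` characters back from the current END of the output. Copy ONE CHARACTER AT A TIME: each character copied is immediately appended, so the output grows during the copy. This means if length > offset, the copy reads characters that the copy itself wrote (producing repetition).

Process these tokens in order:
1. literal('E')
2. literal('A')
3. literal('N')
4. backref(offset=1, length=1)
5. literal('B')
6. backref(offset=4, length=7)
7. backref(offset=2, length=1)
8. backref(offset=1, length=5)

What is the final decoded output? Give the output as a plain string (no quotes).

Token 1: literal('E'). Output: "E"
Token 2: literal('A'). Output: "EA"
Token 3: literal('N'). Output: "EAN"
Token 4: backref(off=1, len=1). Copied 'N' from pos 2. Output: "EANN"
Token 5: literal('B'). Output: "EANNB"
Token 6: backref(off=4, len=7) (overlapping!). Copied 'ANNBANN' from pos 1. Output: "EANNBANNBANN"
Token 7: backref(off=2, len=1). Copied 'N' from pos 10. Output: "EANNBANNBANNN"
Token 8: backref(off=1, len=5) (overlapping!). Copied 'NNNNN' from pos 12. Output: "EANNBANNBANNNNNNNN"

Answer: EANNBANNBANNNNNNNN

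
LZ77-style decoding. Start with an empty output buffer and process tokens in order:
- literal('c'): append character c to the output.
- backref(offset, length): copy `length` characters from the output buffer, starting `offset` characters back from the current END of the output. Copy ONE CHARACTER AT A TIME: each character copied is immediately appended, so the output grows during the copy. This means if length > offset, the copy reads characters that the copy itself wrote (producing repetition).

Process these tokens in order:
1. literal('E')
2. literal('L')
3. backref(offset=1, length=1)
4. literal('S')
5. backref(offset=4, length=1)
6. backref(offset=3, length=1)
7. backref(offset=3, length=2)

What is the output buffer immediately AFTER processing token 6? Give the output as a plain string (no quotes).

Answer: ELLSEL

Derivation:
Token 1: literal('E'). Output: "E"
Token 2: literal('L'). Output: "EL"
Token 3: backref(off=1, len=1). Copied 'L' from pos 1. Output: "ELL"
Token 4: literal('S'). Output: "ELLS"
Token 5: backref(off=4, len=1). Copied 'E' from pos 0. Output: "ELLSE"
Token 6: backref(off=3, len=1). Copied 'L' from pos 2. Output: "ELLSEL"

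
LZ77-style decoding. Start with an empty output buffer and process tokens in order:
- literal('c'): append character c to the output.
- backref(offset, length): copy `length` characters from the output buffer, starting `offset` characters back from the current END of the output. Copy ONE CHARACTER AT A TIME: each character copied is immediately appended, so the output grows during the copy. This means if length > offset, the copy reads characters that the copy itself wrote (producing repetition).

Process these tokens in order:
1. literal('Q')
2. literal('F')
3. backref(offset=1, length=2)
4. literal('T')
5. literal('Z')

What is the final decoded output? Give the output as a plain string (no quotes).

Answer: QFFFTZ

Derivation:
Token 1: literal('Q'). Output: "Q"
Token 2: literal('F'). Output: "QF"
Token 3: backref(off=1, len=2) (overlapping!). Copied 'FF' from pos 1. Output: "QFFF"
Token 4: literal('T'). Output: "QFFFT"
Token 5: literal('Z'). Output: "QFFFTZ"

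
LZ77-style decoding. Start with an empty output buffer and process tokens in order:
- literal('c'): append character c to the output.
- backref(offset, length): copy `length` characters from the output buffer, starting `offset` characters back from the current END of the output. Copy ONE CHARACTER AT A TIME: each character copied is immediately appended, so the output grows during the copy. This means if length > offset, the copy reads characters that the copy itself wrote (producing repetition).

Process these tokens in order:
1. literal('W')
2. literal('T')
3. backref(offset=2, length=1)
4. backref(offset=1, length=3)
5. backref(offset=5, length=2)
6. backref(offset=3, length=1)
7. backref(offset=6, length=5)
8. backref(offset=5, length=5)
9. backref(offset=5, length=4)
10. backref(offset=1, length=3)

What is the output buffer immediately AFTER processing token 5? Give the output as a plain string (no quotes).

Answer: WTWWWWTW

Derivation:
Token 1: literal('W'). Output: "W"
Token 2: literal('T'). Output: "WT"
Token 3: backref(off=2, len=1). Copied 'W' from pos 0. Output: "WTW"
Token 4: backref(off=1, len=3) (overlapping!). Copied 'WWW' from pos 2. Output: "WTWWWW"
Token 5: backref(off=5, len=2). Copied 'TW' from pos 1. Output: "WTWWWWTW"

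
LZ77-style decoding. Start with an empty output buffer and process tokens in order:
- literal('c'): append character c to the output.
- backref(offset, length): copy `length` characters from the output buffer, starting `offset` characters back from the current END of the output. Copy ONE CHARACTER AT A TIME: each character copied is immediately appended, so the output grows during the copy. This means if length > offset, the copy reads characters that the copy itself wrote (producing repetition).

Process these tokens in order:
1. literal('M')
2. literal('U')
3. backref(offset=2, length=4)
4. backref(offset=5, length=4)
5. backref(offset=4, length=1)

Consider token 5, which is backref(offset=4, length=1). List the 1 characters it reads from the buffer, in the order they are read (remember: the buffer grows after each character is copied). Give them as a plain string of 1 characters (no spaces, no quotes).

Answer: U

Derivation:
Token 1: literal('M'). Output: "M"
Token 2: literal('U'). Output: "MU"
Token 3: backref(off=2, len=4) (overlapping!). Copied 'MUMU' from pos 0. Output: "MUMUMU"
Token 4: backref(off=5, len=4). Copied 'UMUM' from pos 1. Output: "MUMUMUUMUM"
Token 5: backref(off=4, len=1). Buffer before: "MUMUMUUMUM" (len 10)
  byte 1: read out[6]='U', append. Buffer now: "MUMUMUUMUMU"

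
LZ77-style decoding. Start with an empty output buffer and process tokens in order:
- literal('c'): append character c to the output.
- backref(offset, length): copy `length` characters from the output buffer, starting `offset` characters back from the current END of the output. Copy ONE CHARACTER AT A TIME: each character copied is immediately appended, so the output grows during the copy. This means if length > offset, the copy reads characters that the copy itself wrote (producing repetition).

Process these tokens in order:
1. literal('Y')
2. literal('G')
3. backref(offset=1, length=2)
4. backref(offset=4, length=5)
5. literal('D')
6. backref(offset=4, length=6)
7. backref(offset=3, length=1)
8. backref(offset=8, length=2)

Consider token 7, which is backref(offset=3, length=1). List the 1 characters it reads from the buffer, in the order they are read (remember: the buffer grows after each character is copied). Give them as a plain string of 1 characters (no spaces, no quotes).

Token 1: literal('Y'). Output: "Y"
Token 2: literal('G'). Output: "YG"
Token 3: backref(off=1, len=2) (overlapping!). Copied 'GG' from pos 1. Output: "YGGG"
Token 4: backref(off=4, len=5) (overlapping!). Copied 'YGGGY' from pos 0. Output: "YGGGYGGGY"
Token 5: literal('D'). Output: "YGGGYGGGYD"
Token 6: backref(off=4, len=6) (overlapping!). Copied 'GGYDGG' from pos 6. Output: "YGGGYGGGYDGGYDGG"
Token 7: backref(off=3, len=1). Buffer before: "YGGGYGGGYDGGYDGG" (len 16)
  byte 1: read out[13]='D', append. Buffer now: "YGGGYGGGYDGGYDGGD"

Answer: D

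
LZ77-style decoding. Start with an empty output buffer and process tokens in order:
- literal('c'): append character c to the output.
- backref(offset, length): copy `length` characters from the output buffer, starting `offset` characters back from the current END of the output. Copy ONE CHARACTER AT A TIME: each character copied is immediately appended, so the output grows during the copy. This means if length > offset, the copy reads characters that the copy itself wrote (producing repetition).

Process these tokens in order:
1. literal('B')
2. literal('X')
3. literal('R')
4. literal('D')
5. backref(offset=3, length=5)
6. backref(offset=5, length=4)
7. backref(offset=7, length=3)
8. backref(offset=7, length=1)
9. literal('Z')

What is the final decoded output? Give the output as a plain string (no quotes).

Token 1: literal('B'). Output: "B"
Token 2: literal('X'). Output: "BX"
Token 3: literal('R'). Output: "BXR"
Token 4: literal('D'). Output: "BXRD"
Token 5: backref(off=3, len=5) (overlapping!). Copied 'XRDXR' from pos 1. Output: "BXRDXRDXR"
Token 6: backref(off=5, len=4). Copied 'XRDX' from pos 4. Output: "BXRDXRDXRXRDX"
Token 7: backref(off=7, len=3). Copied 'DXR' from pos 6. Output: "BXRDXRDXRXRDXDXR"
Token 8: backref(off=7, len=1). Copied 'X' from pos 9. Output: "BXRDXRDXRXRDXDXRX"
Token 9: literal('Z'). Output: "BXRDXRDXRXRDXDXRXZ"

Answer: BXRDXRDXRXRDXDXRXZ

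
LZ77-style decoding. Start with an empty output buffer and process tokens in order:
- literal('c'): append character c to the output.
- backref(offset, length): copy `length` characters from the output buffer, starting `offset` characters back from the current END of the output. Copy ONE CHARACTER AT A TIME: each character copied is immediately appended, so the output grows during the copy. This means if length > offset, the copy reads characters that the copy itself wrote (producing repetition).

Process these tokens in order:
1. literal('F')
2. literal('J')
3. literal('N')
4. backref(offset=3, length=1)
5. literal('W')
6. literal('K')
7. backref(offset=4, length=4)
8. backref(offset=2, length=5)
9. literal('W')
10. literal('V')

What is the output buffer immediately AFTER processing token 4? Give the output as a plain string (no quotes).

Token 1: literal('F'). Output: "F"
Token 2: literal('J'). Output: "FJ"
Token 3: literal('N'). Output: "FJN"
Token 4: backref(off=3, len=1). Copied 'F' from pos 0. Output: "FJNF"

Answer: FJNF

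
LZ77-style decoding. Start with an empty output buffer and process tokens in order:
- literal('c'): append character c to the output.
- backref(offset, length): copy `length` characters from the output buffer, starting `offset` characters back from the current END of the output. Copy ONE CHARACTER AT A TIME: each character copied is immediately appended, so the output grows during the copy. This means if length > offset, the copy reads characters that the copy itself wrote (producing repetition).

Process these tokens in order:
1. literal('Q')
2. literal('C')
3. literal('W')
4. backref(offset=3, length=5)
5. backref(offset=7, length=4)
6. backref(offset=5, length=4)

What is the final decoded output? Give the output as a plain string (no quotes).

Answer: QCWQCWQCCWQCCCWQ

Derivation:
Token 1: literal('Q'). Output: "Q"
Token 2: literal('C'). Output: "QC"
Token 3: literal('W'). Output: "QCW"
Token 4: backref(off=3, len=5) (overlapping!). Copied 'QCWQC' from pos 0. Output: "QCWQCWQC"
Token 5: backref(off=7, len=4). Copied 'CWQC' from pos 1. Output: "QCWQCWQCCWQC"
Token 6: backref(off=5, len=4). Copied 'CCWQ' from pos 7. Output: "QCWQCWQCCWQCCCWQ"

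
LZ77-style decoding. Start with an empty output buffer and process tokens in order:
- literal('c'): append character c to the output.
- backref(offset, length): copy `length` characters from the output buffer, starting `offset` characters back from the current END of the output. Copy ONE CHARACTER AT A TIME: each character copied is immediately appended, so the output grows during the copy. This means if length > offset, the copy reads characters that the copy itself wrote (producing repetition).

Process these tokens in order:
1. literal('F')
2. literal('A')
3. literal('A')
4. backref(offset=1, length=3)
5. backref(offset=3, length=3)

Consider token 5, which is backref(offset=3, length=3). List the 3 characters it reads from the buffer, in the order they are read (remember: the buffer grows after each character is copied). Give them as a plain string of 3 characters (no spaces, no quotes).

Answer: AAA

Derivation:
Token 1: literal('F'). Output: "F"
Token 2: literal('A'). Output: "FA"
Token 3: literal('A'). Output: "FAA"
Token 4: backref(off=1, len=3) (overlapping!). Copied 'AAA' from pos 2. Output: "FAAAAA"
Token 5: backref(off=3, len=3). Buffer before: "FAAAAA" (len 6)
  byte 1: read out[3]='A', append. Buffer now: "FAAAAAA"
  byte 2: read out[4]='A', append. Buffer now: "FAAAAAAA"
  byte 3: read out[5]='A', append. Buffer now: "FAAAAAAAA"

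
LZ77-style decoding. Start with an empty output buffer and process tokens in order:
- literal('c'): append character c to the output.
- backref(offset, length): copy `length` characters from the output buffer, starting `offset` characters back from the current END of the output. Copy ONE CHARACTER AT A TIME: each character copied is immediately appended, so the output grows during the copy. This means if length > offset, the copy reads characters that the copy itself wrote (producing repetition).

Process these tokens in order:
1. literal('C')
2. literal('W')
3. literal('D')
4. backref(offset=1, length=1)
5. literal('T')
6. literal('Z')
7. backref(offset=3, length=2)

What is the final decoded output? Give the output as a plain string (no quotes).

Token 1: literal('C'). Output: "C"
Token 2: literal('W'). Output: "CW"
Token 3: literal('D'). Output: "CWD"
Token 4: backref(off=1, len=1). Copied 'D' from pos 2. Output: "CWDD"
Token 5: literal('T'). Output: "CWDDT"
Token 6: literal('Z'). Output: "CWDDTZ"
Token 7: backref(off=3, len=2). Copied 'DT' from pos 3. Output: "CWDDTZDT"

Answer: CWDDTZDT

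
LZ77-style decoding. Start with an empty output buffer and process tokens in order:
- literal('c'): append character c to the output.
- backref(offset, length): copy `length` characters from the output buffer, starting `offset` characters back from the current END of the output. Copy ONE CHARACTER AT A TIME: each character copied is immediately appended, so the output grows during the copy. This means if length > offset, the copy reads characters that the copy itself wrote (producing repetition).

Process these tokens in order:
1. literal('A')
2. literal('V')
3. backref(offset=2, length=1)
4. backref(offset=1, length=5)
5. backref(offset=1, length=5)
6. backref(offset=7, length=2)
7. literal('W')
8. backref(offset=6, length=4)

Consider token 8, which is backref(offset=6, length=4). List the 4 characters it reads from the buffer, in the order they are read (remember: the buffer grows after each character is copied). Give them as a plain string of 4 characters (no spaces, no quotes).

Answer: AAAA

Derivation:
Token 1: literal('A'). Output: "A"
Token 2: literal('V'). Output: "AV"
Token 3: backref(off=2, len=1). Copied 'A' from pos 0. Output: "AVA"
Token 4: backref(off=1, len=5) (overlapping!). Copied 'AAAAA' from pos 2. Output: "AVAAAAAA"
Token 5: backref(off=1, len=5) (overlapping!). Copied 'AAAAA' from pos 7. Output: "AVAAAAAAAAAAA"
Token 6: backref(off=7, len=2). Copied 'AA' from pos 6. Output: "AVAAAAAAAAAAAAA"
Token 7: literal('W'). Output: "AVAAAAAAAAAAAAAW"
Token 8: backref(off=6, len=4). Buffer before: "AVAAAAAAAAAAAAAW" (len 16)
  byte 1: read out[10]='A', append. Buffer now: "AVAAAAAAAAAAAAAWA"
  byte 2: read out[11]='A', append. Buffer now: "AVAAAAAAAAAAAAAWAA"
  byte 3: read out[12]='A', append. Buffer now: "AVAAAAAAAAAAAAAWAAA"
  byte 4: read out[13]='A', append. Buffer now: "AVAAAAAAAAAAAAAWAAAA"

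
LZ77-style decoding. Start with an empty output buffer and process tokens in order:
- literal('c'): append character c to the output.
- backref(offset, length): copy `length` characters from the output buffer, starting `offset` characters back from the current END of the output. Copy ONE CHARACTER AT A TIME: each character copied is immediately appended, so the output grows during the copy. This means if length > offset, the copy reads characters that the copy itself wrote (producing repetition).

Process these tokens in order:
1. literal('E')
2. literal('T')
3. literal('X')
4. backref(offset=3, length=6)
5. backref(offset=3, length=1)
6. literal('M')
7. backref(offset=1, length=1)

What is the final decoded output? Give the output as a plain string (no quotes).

Token 1: literal('E'). Output: "E"
Token 2: literal('T'). Output: "ET"
Token 3: literal('X'). Output: "ETX"
Token 4: backref(off=3, len=6) (overlapping!). Copied 'ETXETX' from pos 0. Output: "ETXETXETX"
Token 5: backref(off=3, len=1). Copied 'E' from pos 6. Output: "ETXETXETXE"
Token 6: literal('M'). Output: "ETXETXETXEM"
Token 7: backref(off=1, len=1). Copied 'M' from pos 10. Output: "ETXETXETXEMM"

Answer: ETXETXETXEMM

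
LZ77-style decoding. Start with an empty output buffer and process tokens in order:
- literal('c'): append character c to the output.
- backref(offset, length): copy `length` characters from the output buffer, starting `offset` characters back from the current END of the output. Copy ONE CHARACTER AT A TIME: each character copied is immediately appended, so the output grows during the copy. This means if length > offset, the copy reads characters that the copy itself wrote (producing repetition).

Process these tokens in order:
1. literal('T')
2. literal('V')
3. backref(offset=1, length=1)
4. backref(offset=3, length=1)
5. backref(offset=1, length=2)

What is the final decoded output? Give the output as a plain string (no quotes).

Token 1: literal('T'). Output: "T"
Token 2: literal('V'). Output: "TV"
Token 3: backref(off=1, len=1). Copied 'V' from pos 1. Output: "TVV"
Token 4: backref(off=3, len=1). Copied 'T' from pos 0. Output: "TVVT"
Token 5: backref(off=1, len=2) (overlapping!). Copied 'TT' from pos 3. Output: "TVVTTT"

Answer: TVVTTT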